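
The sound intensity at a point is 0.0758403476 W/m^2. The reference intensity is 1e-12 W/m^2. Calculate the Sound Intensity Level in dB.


Given values:
  I = 0.0758403476 W/m^2
  I_ref = 1e-12 W/m^2
Formula: SIL = 10 * log10(I / I_ref)
Compute ratio: I / I_ref = 75840347600
Compute log10: log10(75840347600) = 10.8799
Multiply: SIL = 10 * 10.8799 = 108.8

108.8 dB


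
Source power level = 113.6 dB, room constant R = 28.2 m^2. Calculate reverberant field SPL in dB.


Given values:
  Lw = 113.6 dB, R = 28.2 m^2
Formula: SPL = Lw + 10 * log10(4 / R)
Compute 4 / R = 4 / 28.2 = 0.141844
Compute 10 * log10(0.141844) = -8.4819
SPL = 113.6 + (-8.4819) = 105.12

105.12 dB


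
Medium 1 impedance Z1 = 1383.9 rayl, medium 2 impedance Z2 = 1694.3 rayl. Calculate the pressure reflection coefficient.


Given values:
  Z1 = 1383.9 rayl, Z2 = 1694.3 rayl
Formula: R = (Z2 - Z1) / (Z2 + Z1)
Numerator: Z2 - Z1 = 1694.3 - 1383.9 = 310.4
Denominator: Z2 + Z1 = 1694.3 + 1383.9 = 3078.2
R = 310.4 / 3078.2 = 0.1008

0.1008


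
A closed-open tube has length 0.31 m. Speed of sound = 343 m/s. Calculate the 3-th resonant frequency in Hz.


Given values:
  Tube type: closed-open, L = 0.31 m, c = 343 m/s, n = 3
Formula: f_n = (2n - 1) * c / (4 * L)
Compute 2n - 1 = 2*3 - 1 = 5
Compute 4 * L = 4 * 0.31 = 1.24
f = 5 * 343 / 1.24
f = 1383.06

1383.06 Hz


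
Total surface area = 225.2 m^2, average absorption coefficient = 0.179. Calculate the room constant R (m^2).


Given values:
  S = 225.2 m^2, alpha = 0.179
Formula: R = S * alpha / (1 - alpha)
Numerator: 225.2 * 0.179 = 40.3108
Denominator: 1 - 0.179 = 0.821
R = 40.3108 / 0.821 = 49.1

49.1 m^2


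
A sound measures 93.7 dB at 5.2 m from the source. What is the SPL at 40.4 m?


Given values:
  SPL1 = 93.7 dB, r1 = 5.2 m, r2 = 40.4 m
Formula: SPL2 = SPL1 - 20 * log10(r2 / r1)
Compute ratio: r2 / r1 = 40.4 / 5.2 = 7.7692
Compute log10: log10(7.7692) = 0.890376
Compute drop: 20 * 0.890376 = 17.8075
SPL2 = 93.7 - 17.8075 = 75.89

75.89 dB


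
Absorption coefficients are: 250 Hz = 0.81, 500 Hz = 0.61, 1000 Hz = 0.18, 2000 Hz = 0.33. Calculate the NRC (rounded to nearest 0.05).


Given values:
  a_250 = 0.81, a_500 = 0.61
  a_1000 = 0.18, a_2000 = 0.33
Formula: NRC = (a250 + a500 + a1000 + a2000) / 4
Sum = 0.81 + 0.61 + 0.18 + 0.33 = 1.93
NRC = 1.93 / 4 = 0.4825
Rounded to nearest 0.05: 0.5

0.5


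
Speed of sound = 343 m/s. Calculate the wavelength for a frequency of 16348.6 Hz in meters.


Given values:
  c = 343 m/s, f = 16348.6 Hz
Formula: lambda = c / f
lambda = 343 / 16348.6
lambda = 0.021

0.021 m


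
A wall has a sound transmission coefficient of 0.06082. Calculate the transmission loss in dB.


Given values:
  tau = 0.06082
Formula: TL = 10 * log10(1 / tau)
Compute 1 / tau = 1 / 0.06082 = 16.442
Compute log10(16.442) = 1.215955
TL = 10 * 1.215955 = 12.16

12.16 dB


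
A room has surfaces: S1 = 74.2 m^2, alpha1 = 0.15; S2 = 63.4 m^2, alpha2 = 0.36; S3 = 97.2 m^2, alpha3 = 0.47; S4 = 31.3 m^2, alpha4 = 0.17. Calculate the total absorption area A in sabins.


Given surfaces:
  Surface 1: 74.2 * 0.15 = 11.13
  Surface 2: 63.4 * 0.36 = 22.824
  Surface 3: 97.2 * 0.47 = 45.684
  Surface 4: 31.3 * 0.17 = 5.321
Formula: A = sum(Si * alpha_i)
A = 11.13 + 22.824 + 45.684 + 5.321
A = 84.96

84.96 sabins


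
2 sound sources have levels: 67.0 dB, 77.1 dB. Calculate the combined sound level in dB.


Formula: L_total = 10 * log10( sum(10^(Li/10)) )
  Source 1: 10^(67.0/10) = 5011872.3363
  Source 2: 10^(77.1/10) = 51286138.3991
Sum of linear values = 56298010.7354
L_total = 10 * log10(56298010.7354) = 77.5

77.5 dB


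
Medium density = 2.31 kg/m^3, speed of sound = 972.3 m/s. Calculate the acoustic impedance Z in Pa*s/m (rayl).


Given values:
  rho = 2.31 kg/m^3
  c = 972.3 m/s
Formula: Z = rho * c
Z = 2.31 * 972.3
Z = 2246.01

2246.01 rayl


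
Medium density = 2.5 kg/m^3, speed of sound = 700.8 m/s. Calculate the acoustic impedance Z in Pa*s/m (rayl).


Given values:
  rho = 2.5 kg/m^3
  c = 700.8 m/s
Formula: Z = rho * c
Z = 2.5 * 700.8
Z = 1752.0

1752.0 rayl


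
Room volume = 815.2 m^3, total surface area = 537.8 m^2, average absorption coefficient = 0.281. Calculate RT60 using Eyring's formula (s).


Given values:
  V = 815.2 m^3, S = 537.8 m^2, alpha = 0.281
Formula: RT60 = 0.161 * V / (-S * ln(1 - alpha))
Compute ln(1 - 0.281) = ln(0.719) = -0.329894
Denominator: -537.8 * -0.329894 = 177.417
Numerator: 0.161 * 815.2 = 131.2472
RT60 = 131.2472 / 177.417 = 0.74

0.74 s


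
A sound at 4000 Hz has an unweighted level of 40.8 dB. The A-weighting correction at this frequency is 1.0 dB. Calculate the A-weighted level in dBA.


Given values:
  SPL = 40.8 dB
  A-weighting at 4000 Hz = 1.0 dB
Formula: L_A = SPL + A_weight
L_A = 40.8 + (1.0)
L_A = 41.8

41.8 dBA


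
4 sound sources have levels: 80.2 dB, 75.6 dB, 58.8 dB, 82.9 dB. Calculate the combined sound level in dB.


Formula: L_total = 10 * log10( sum(10^(Li/10)) )
  Source 1: 10^(80.2/10) = 104712854.8051
  Source 2: 10^(75.6/10) = 36307805.477
  Source 3: 10^(58.8/10) = 758577.575
  Source 4: 10^(82.9/10) = 194984459.9758
Sum of linear values = 336763697.8329
L_total = 10 * log10(336763697.8329) = 85.27

85.27 dB


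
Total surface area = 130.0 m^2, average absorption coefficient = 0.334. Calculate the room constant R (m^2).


Given values:
  S = 130.0 m^2, alpha = 0.334
Formula: R = S * alpha / (1 - alpha)
Numerator: 130.0 * 0.334 = 43.42
Denominator: 1 - 0.334 = 0.666
R = 43.42 / 0.666 = 65.2

65.2 m^2


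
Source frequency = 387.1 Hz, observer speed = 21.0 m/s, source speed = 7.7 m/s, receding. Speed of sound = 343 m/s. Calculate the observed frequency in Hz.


Given values:
  f_s = 387.1 Hz, v_o = 21.0 m/s, v_s = 7.7 m/s
  Direction: receding
Formula: f_o = f_s * (c - v_o) / (c + v_s)
Numerator: c - v_o = 343 - 21.0 = 322.0
Denominator: c + v_s = 343 + 7.7 = 350.7
f_o = 387.1 * 322.0 / 350.7 = 355.42

355.42 Hz


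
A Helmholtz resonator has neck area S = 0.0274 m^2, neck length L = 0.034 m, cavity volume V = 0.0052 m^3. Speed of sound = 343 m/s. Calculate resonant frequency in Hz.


Given values:
  S = 0.0274 m^2, L = 0.034 m, V = 0.0052 m^3, c = 343 m/s
Formula: f = (c / (2*pi)) * sqrt(S / (V * L))
Compute V * L = 0.0052 * 0.034 = 0.0001768
Compute S / (V * L) = 0.0274 / 0.0001768 = 154.9774
Compute sqrt(154.9774) = 12.448992
Compute c / (2*pi) = 343 / 6.283185 = 54.590148
f = 54.590148 * 12.448992 = 679.59

679.59 Hz


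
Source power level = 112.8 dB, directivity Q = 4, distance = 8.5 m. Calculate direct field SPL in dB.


Given values:
  Lw = 112.8 dB, Q = 4, r = 8.5 m
Formula: SPL = Lw + 10 * log10(Q / (4 * pi * r^2))
Compute 4 * pi * r^2 = 4 * pi * 8.5^2 = 907.9203
Compute Q / denom = 4 / 907.9203 = 0.00440567
Compute 10 * log10(0.00440567) = -23.5599
SPL = 112.8 + (-23.5599) = 89.24

89.24 dB


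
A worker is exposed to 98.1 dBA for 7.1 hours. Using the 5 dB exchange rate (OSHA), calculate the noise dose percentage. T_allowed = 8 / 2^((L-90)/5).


Given values:
  L = 98.1 dBA, T = 7.1 hours
Formula: T_allowed = 8 / 2^((L - 90) / 5)
Compute exponent: (98.1 - 90) / 5 = 1.62
Compute 2^(1.62) = 3.07375
T_allowed = 8 / 3.07375 = 2.602684 hours
Dose = (T / T_allowed) * 100
Dose = (7.1 / 2.602684) * 100 = 272.8

272.8 %


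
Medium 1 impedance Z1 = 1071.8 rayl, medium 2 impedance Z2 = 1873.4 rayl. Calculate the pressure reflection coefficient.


Given values:
  Z1 = 1071.8 rayl, Z2 = 1873.4 rayl
Formula: R = (Z2 - Z1) / (Z2 + Z1)
Numerator: Z2 - Z1 = 1873.4 - 1071.8 = 801.6
Denominator: Z2 + Z1 = 1873.4 + 1071.8 = 2945.2
R = 801.6 / 2945.2 = 0.2722

0.2722


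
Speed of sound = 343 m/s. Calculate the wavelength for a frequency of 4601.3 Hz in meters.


Given values:
  c = 343 m/s, f = 4601.3 Hz
Formula: lambda = c / f
lambda = 343 / 4601.3
lambda = 0.0745

0.0745 m


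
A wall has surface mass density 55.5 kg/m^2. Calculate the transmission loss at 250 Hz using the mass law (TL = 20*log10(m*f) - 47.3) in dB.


Given values:
  m = 55.5 kg/m^2, f = 250 Hz
Formula: TL = 20 * log10(m * f) - 47.3
Compute m * f = 55.5 * 250 = 13875.0
Compute log10(13875.0) = 4.142233
Compute 20 * 4.142233 = 82.8447
TL = 82.8447 - 47.3 = 35.54

35.54 dB


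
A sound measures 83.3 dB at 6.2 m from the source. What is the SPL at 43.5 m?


Given values:
  SPL1 = 83.3 dB, r1 = 6.2 m, r2 = 43.5 m
Formula: SPL2 = SPL1 - 20 * log10(r2 / r1)
Compute ratio: r2 / r1 = 43.5 / 6.2 = 7.0161
Compute log10: log10(7.0161) = 0.846096
Compute drop: 20 * 0.846096 = 16.9219
SPL2 = 83.3 - 16.9219 = 66.38

66.38 dB


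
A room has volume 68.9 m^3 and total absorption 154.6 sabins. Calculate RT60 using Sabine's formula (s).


Given values:
  V = 68.9 m^3
  A = 154.6 sabins
Formula: RT60 = 0.161 * V / A
Numerator: 0.161 * 68.9 = 11.0929
RT60 = 11.0929 / 154.6 = 0.072

0.072 s


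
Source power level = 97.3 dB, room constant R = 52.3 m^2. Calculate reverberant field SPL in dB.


Given values:
  Lw = 97.3 dB, R = 52.3 m^2
Formula: SPL = Lw + 10 * log10(4 / R)
Compute 4 / R = 4 / 52.3 = 0.076482
Compute 10 * log10(0.076482) = -11.1644
SPL = 97.3 + (-11.1644) = 86.14

86.14 dB


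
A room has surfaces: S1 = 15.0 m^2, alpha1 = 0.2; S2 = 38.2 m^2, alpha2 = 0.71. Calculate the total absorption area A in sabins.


Given surfaces:
  Surface 1: 15.0 * 0.2 = 3.0
  Surface 2: 38.2 * 0.71 = 27.122
Formula: A = sum(Si * alpha_i)
A = 3.0 + 27.122
A = 30.12

30.12 sabins


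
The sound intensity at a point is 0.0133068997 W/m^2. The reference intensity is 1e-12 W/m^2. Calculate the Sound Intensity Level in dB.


Given values:
  I = 0.0133068997 W/m^2
  I_ref = 1e-12 W/m^2
Formula: SIL = 10 * log10(I / I_ref)
Compute ratio: I / I_ref = 13306899700
Compute log10: log10(13306899700) = 10.124077
Multiply: SIL = 10 * 10.124077 = 101.24

101.24 dB


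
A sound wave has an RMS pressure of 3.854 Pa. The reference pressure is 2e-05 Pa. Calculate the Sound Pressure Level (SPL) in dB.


Given values:
  p = 3.854 Pa
  p_ref = 2e-05 Pa
Formula: SPL = 20 * log10(p / p_ref)
Compute ratio: p / p_ref = 3.854 / 2e-05 = 192700
Compute log10: log10(192700) = 5.284882
Multiply: SPL = 20 * 5.284882 = 105.7

105.7 dB


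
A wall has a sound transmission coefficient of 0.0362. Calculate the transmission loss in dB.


Given values:
  tau = 0.0362
Formula: TL = 10 * log10(1 / tau)
Compute 1 / tau = 1 / 0.0362 = 27.6243
Compute log10(27.6243) = 1.441291
TL = 10 * 1.441291 = 14.41

14.41 dB


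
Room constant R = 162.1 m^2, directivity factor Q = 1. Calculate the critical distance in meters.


Given values:
  R = 162.1 m^2, Q = 1
Formula: d_c = 0.141 * sqrt(Q * R)
Compute Q * R = 1 * 162.1 = 162.1
Compute sqrt(162.1) = 12.7318
d_c = 0.141 * 12.7318 = 1.795

1.795 m


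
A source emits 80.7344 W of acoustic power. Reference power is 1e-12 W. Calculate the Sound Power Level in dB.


Given values:
  W = 80.7344 W
  W_ref = 1e-12 W
Formula: SWL = 10 * log10(W / W_ref)
Compute ratio: W / W_ref = 80734400000000
Compute log10: log10(80734400000000) = 13.907059
Multiply: SWL = 10 * 13.907059 = 139.07

139.07 dB


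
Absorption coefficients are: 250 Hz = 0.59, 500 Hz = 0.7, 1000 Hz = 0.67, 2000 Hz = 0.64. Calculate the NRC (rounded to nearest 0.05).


Given values:
  a_250 = 0.59, a_500 = 0.7
  a_1000 = 0.67, a_2000 = 0.64
Formula: NRC = (a250 + a500 + a1000 + a2000) / 4
Sum = 0.59 + 0.7 + 0.67 + 0.64 = 2.6
NRC = 2.6 / 4 = 0.65
Rounded to nearest 0.05: 0.65

0.65


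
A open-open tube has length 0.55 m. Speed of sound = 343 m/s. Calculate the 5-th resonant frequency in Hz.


Given values:
  Tube type: open-open, L = 0.55 m, c = 343 m/s, n = 5
Formula: f_n = n * c / (2 * L)
Compute 2 * L = 2 * 0.55 = 1.1
f = 5 * 343 / 1.1
f = 1559.09

1559.09 Hz


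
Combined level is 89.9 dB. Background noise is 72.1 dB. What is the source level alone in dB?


Given values:
  L_total = 89.9 dB, L_bg = 72.1 dB
Formula: L_source = 10 * log10(10^(L_total/10) - 10^(L_bg/10))
Convert to linear:
  10^(89.9/10) = 977237220.9558
  10^(72.1/10) = 16218100.9736
Difference: 977237220.9558 - 16218100.9736 = 961019119.9822
L_source = 10 * log10(961019119.9822) = 89.83

89.83 dB


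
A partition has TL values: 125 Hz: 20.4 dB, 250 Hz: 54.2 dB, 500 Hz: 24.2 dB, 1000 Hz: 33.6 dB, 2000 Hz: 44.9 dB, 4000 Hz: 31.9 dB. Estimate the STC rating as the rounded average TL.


Given TL values at each frequency:
  125 Hz: 20.4 dB
  250 Hz: 54.2 dB
  500 Hz: 24.2 dB
  1000 Hz: 33.6 dB
  2000 Hz: 44.9 dB
  4000 Hz: 31.9 dB
Formula: STC ~ round(average of TL values)
Sum = 20.4 + 54.2 + 24.2 + 33.6 + 44.9 + 31.9 = 209.2
Average = 209.2 / 6 = 34.87
Rounded: 35

35


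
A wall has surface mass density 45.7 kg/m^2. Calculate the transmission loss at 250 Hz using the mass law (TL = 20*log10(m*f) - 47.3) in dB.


Given values:
  m = 45.7 kg/m^2, f = 250 Hz
Formula: TL = 20 * log10(m * f) - 47.3
Compute m * f = 45.7 * 250 = 11425.0
Compute log10(11425.0) = 4.057856
Compute 20 * 4.057856 = 81.1571
TL = 81.1571 - 47.3 = 33.86

33.86 dB


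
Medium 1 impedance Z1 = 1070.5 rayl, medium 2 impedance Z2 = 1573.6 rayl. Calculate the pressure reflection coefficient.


Given values:
  Z1 = 1070.5 rayl, Z2 = 1573.6 rayl
Formula: R = (Z2 - Z1) / (Z2 + Z1)
Numerator: Z2 - Z1 = 1573.6 - 1070.5 = 503.1
Denominator: Z2 + Z1 = 1573.6 + 1070.5 = 2644.1
R = 503.1 / 2644.1 = 0.1903

0.1903


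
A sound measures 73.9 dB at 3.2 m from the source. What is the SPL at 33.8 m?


Given values:
  SPL1 = 73.9 dB, r1 = 3.2 m, r2 = 33.8 m
Formula: SPL2 = SPL1 - 20 * log10(r2 / r1)
Compute ratio: r2 / r1 = 33.8 / 3.2 = 10.5625
Compute log10: log10(10.5625) = 1.023767
Compute drop: 20 * 1.023767 = 20.4753
SPL2 = 73.9 - 20.4753 = 53.42

53.42 dB


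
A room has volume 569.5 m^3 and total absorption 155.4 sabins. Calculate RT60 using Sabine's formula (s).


Given values:
  V = 569.5 m^3
  A = 155.4 sabins
Formula: RT60 = 0.161 * V / A
Numerator: 0.161 * 569.5 = 91.6895
RT60 = 91.6895 / 155.4 = 0.59

0.59 s


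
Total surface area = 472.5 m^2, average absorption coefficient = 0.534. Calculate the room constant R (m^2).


Given values:
  S = 472.5 m^2, alpha = 0.534
Formula: R = S * alpha / (1 - alpha)
Numerator: 472.5 * 0.534 = 252.315
Denominator: 1 - 0.534 = 0.466
R = 252.315 / 0.466 = 541.45

541.45 m^2


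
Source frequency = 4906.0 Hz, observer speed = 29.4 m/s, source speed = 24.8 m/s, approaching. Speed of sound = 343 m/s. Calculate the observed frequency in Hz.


Given values:
  f_s = 4906.0 Hz, v_o = 29.4 m/s, v_s = 24.8 m/s
  Direction: approaching
Formula: f_o = f_s * (c + v_o) / (c - v_s)
Numerator: c + v_o = 343 + 29.4 = 372.4
Denominator: c - v_s = 343 - 24.8 = 318.2
f_o = 4906.0 * 372.4 / 318.2 = 5741.65

5741.65 Hz


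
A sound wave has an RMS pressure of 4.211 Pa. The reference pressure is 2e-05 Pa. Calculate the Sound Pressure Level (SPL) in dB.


Given values:
  p = 4.211 Pa
  p_ref = 2e-05 Pa
Formula: SPL = 20 * log10(p / p_ref)
Compute ratio: p / p_ref = 4.211 / 2e-05 = 210550
Compute log10: log10(210550) = 5.323355
Multiply: SPL = 20 * 5.323355 = 106.47

106.47 dB


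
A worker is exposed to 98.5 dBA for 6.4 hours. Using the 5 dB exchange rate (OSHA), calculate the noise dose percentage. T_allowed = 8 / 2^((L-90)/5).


Given values:
  L = 98.5 dBA, T = 6.4 hours
Formula: T_allowed = 8 / 2^((L - 90) / 5)
Compute exponent: (98.5 - 90) / 5 = 1.7
Compute 2^(1.7) = 3.24901
T_allowed = 8 / 3.24901 = 2.462289 hours
Dose = (T / T_allowed) * 100
Dose = (6.4 / 2.462289) * 100 = 259.92

259.92 %


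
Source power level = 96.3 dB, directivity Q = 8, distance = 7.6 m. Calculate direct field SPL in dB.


Given values:
  Lw = 96.3 dB, Q = 8, r = 7.6 m
Formula: SPL = Lw + 10 * log10(Q / (4 * pi * r^2))
Compute 4 * pi * r^2 = 4 * pi * 7.6^2 = 725.8336
Compute Q / denom = 8 / 725.8336 = 0.01102181
Compute 10 * log10(0.01102181) = -19.5775
SPL = 96.3 + (-19.5775) = 76.72

76.72 dB


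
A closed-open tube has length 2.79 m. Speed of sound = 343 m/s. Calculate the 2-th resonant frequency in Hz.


Given values:
  Tube type: closed-open, L = 2.79 m, c = 343 m/s, n = 2
Formula: f_n = (2n - 1) * c / (4 * L)
Compute 2n - 1 = 2*2 - 1 = 3
Compute 4 * L = 4 * 2.79 = 11.16
f = 3 * 343 / 11.16
f = 92.2

92.2 Hz


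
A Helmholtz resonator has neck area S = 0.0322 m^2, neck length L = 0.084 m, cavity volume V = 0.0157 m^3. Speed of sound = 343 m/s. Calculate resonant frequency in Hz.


Given values:
  S = 0.0322 m^2, L = 0.084 m, V = 0.0157 m^3, c = 343 m/s
Formula: f = (c / (2*pi)) * sqrt(S / (V * L))
Compute V * L = 0.0157 * 0.084 = 0.0013188
Compute S / (V * L) = 0.0322 / 0.0013188 = 24.4161
Compute sqrt(24.4161) = 4.941265
Compute c / (2*pi) = 343 / 6.283185 = 54.590148
f = 54.590148 * 4.941265 = 269.74

269.74 Hz


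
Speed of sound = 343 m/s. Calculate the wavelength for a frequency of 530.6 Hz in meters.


Given values:
  c = 343 m/s, f = 530.6 Hz
Formula: lambda = c / f
lambda = 343 / 530.6
lambda = 0.6464

0.6464 m


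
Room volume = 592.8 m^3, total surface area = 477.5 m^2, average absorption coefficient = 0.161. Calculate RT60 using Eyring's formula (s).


Given values:
  V = 592.8 m^3, S = 477.5 m^2, alpha = 0.161
Formula: RT60 = 0.161 * V / (-S * ln(1 - alpha))
Compute ln(1 - 0.161) = ln(0.839) = -0.175545
Denominator: -477.5 * -0.175545 = 83.8227
Numerator: 0.161 * 592.8 = 95.4408
RT60 = 95.4408 / 83.8227 = 1.139

1.139 s


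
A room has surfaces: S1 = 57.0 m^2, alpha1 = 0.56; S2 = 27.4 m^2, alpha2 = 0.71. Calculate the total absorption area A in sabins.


Given surfaces:
  Surface 1: 57.0 * 0.56 = 31.92
  Surface 2: 27.4 * 0.71 = 19.454
Formula: A = sum(Si * alpha_i)
A = 31.92 + 19.454
A = 51.37

51.37 sabins


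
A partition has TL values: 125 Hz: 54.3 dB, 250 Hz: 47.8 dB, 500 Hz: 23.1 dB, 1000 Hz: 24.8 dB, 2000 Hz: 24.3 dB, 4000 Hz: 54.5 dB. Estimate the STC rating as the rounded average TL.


Given TL values at each frequency:
  125 Hz: 54.3 dB
  250 Hz: 47.8 dB
  500 Hz: 23.1 dB
  1000 Hz: 24.8 dB
  2000 Hz: 24.3 dB
  4000 Hz: 54.5 dB
Formula: STC ~ round(average of TL values)
Sum = 54.3 + 47.8 + 23.1 + 24.8 + 24.3 + 54.5 = 228.8
Average = 228.8 / 6 = 38.13
Rounded: 38

38


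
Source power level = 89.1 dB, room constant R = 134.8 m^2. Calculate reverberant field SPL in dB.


Given values:
  Lw = 89.1 dB, R = 134.8 m^2
Formula: SPL = Lw + 10 * log10(4 / R)
Compute 4 / R = 4 / 134.8 = 0.029674
Compute 10 * log10(0.029674) = -15.2762
SPL = 89.1 + (-15.2762) = 73.82

73.82 dB


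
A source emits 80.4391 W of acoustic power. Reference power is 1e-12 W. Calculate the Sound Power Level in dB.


Given values:
  W = 80.4391 W
  W_ref = 1e-12 W
Formula: SWL = 10 * log10(W / W_ref)
Compute ratio: W / W_ref = 80439100000000
Compute log10: log10(80439100000000) = 13.905467
Multiply: SWL = 10 * 13.905467 = 139.05

139.05 dB


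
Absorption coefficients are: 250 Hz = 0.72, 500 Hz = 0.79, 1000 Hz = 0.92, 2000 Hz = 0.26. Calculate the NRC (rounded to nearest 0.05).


Given values:
  a_250 = 0.72, a_500 = 0.79
  a_1000 = 0.92, a_2000 = 0.26
Formula: NRC = (a250 + a500 + a1000 + a2000) / 4
Sum = 0.72 + 0.79 + 0.92 + 0.26 = 2.69
NRC = 2.69 / 4 = 0.6725
Rounded to nearest 0.05: 0.65

0.65


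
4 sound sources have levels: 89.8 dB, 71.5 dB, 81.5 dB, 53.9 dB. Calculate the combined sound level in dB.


Formula: L_total = 10 * log10( sum(10^(Li/10)) )
  Source 1: 10^(89.8/10) = 954992586.0214
  Source 2: 10^(71.5/10) = 14125375.4462
  Source 3: 10^(81.5/10) = 141253754.4623
  Source 4: 10^(53.9/10) = 245470.8916
Sum of linear values = 1110617186.8215
L_total = 10 * log10(1110617186.8215) = 90.46

90.46 dB


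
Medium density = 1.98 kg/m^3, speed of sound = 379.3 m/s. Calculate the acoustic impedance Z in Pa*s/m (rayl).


Given values:
  rho = 1.98 kg/m^3
  c = 379.3 m/s
Formula: Z = rho * c
Z = 1.98 * 379.3
Z = 751.01

751.01 rayl


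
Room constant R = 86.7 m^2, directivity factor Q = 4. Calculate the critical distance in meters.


Given values:
  R = 86.7 m^2, Q = 4
Formula: d_c = 0.141 * sqrt(Q * R)
Compute Q * R = 4 * 86.7 = 346.8
Compute sqrt(346.8) = 18.6226
d_c = 0.141 * 18.6226 = 2.626

2.626 m


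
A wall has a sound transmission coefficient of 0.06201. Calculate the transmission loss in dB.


Given values:
  tau = 0.06201
Formula: TL = 10 * log10(1 / tau)
Compute 1 / tau = 1 / 0.06201 = 16.1264
Compute log10(16.1264) = 1.207537
TL = 10 * 1.207537 = 12.08

12.08 dB


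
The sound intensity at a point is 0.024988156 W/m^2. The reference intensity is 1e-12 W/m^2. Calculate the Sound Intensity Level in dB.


Given values:
  I = 0.024988156 W/m^2
  I_ref = 1e-12 W/m^2
Formula: SIL = 10 * log10(I / I_ref)
Compute ratio: I / I_ref = 24988156000
Compute log10: log10(24988156000) = 10.397734
Multiply: SIL = 10 * 10.397734 = 103.98

103.98 dB


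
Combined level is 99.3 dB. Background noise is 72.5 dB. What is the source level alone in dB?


Given values:
  L_total = 99.3 dB, L_bg = 72.5 dB
Formula: L_source = 10 * log10(10^(L_total/10) - 10^(L_bg/10))
Convert to linear:
  10^(99.3/10) = 8511380382.0238
  10^(72.5/10) = 17782794.1004
Difference: 8511380382.0238 - 17782794.1004 = 8493597587.9234
L_source = 10 * log10(8493597587.9234) = 99.29

99.29 dB


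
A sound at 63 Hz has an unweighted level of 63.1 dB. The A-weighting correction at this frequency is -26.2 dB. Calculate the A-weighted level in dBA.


Given values:
  SPL = 63.1 dB
  A-weighting at 63 Hz = -26.2 dB
Formula: L_A = SPL + A_weight
L_A = 63.1 + (-26.2)
L_A = 36.9

36.9 dBA


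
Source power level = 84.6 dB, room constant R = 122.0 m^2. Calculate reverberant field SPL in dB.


Given values:
  Lw = 84.6 dB, R = 122.0 m^2
Formula: SPL = Lw + 10 * log10(4 / R)
Compute 4 / R = 4 / 122.0 = 0.032787
Compute 10 * log10(0.032787) = -14.843
SPL = 84.6 + (-14.843) = 69.76

69.76 dB


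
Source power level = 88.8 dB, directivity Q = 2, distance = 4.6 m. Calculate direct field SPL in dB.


Given values:
  Lw = 88.8 dB, Q = 2, r = 4.6 m
Formula: SPL = Lw + 10 * log10(Q / (4 * pi * r^2))
Compute 4 * pi * r^2 = 4 * pi * 4.6^2 = 265.9044
Compute Q / denom = 2 / 265.9044 = 0.0075215
Compute 10 * log10(0.0075215) = -21.237
SPL = 88.8 + (-21.237) = 67.56

67.56 dB


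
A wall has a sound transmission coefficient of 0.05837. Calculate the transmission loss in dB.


Given values:
  tau = 0.05837
Formula: TL = 10 * log10(1 / tau)
Compute 1 / tau = 1 / 0.05837 = 17.1321
Compute log10(17.1321) = 1.233811
TL = 10 * 1.233811 = 12.34

12.34 dB


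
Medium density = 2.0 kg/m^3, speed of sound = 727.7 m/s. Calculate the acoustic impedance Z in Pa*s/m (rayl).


Given values:
  rho = 2.0 kg/m^3
  c = 727.7 m/s
Formula: Z = rho * c
Z = 2.0 * 727.7
Z = 1455.4

1455.4 rayl


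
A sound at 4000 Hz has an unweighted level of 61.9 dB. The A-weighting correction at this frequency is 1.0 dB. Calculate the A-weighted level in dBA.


Given values:
  SPL = 61.9 dB
  A-weighting at 4000 Hz = 1.0 dB
Formula: L_A = SPL + A_weight
L_A = 61.9 + (1.0)
L_A = 62.9

62.9 dBA


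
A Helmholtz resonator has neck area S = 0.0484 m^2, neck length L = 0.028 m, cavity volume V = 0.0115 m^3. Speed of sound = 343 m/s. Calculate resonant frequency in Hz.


Given values:
  S = 0.0484 m^2, L = 0.028 m, V = 0.0115 m^3, c = 343 m/s
Formula: f = (c / (2*pi)) * sqrt(S / (V * L))
Compute V * L = 0.0115 * 0.028 = 0.000322
Compute S / (V * L) = 0.0484 / 0.000322 = 150.3106
Compute sqrt(150.3106) = 12.260122
Compute c / (2*pi) = 343 / 6.283185 = 54.590148
f = 54.590148 * 12.260122 = 669.28

669.28 Hz


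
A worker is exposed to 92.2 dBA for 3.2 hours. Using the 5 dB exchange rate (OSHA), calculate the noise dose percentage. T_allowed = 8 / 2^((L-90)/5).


Given values:
  L = 92.2 dBA, T = 3.2 hours
Formula: T_allowed = 8 / 2^((L - 90) / 5)
Compute exponent: (92.2 - 90) / 5 = 0.44
Compute 2^(0.44) = 1.356604
T_allowed = 8 / 1.356604 = 5.897078 hours
Dose = (T / T_allowed) * 100
Dose = (3.2 / 5.897078) * 100 = 54.26

54.26 %


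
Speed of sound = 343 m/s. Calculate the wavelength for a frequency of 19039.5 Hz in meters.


Given values:
  c = 343 m/s, f = 19039.5 Hz
Formula: lambda = c / f
lambda = 343 / 19039.5
lambda = 0.018

0.018 m


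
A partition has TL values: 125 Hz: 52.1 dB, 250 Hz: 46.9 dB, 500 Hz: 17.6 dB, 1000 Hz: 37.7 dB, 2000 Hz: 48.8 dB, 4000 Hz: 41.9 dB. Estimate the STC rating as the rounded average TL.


Given TL values at each frequency:
  125 Hz: 52.1 dB
  250 Hz: 46.9 dB
  500 Hz: 17.6 dB
  1000 Hz: 37.7 dB
  2000 Hz: 48.8 dB
  4000 Hz: 41.9 dB
Formula: STC ~ round(average of TL values)
Sum = 52.1 + 46.9 + 17.6 + 37.7 + 48.8 + 41.9 = 245.0
Average = 245.0 / 6 = 40.83
Rounded: 41

41


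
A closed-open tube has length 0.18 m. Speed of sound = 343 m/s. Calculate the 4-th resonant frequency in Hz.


Given values:
  Tube type: closed-open, L = 0.18 m, c = 343 m/s, n = 4
Formula: f_n = (2n - 1) * c / (4 * L)
Compute 2n - 1 = 2*4 - 1 = 7
Compute 4 * L = 4 * 0.18 = 0.72
f = 7 * 343 / 0.72
f = 3334.72

3334.72 Hz


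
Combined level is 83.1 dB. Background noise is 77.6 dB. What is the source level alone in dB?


Given values:
  L_total = 83.1 dB, L_bg = 77.6 dB
Formula: L_source = 10 * log10(10^(L_total/10) - 10^(L_bg/10))
Convert to linear:
  10^(83.1/10) = 204173794.467
  10^(77.6/10) = 57543993.7337
Difference: 204173794.467 - 57543993.7337 = 146629800.7333
L_source = 10 * log10(146629800.7333) = 81.66

81.66 dB


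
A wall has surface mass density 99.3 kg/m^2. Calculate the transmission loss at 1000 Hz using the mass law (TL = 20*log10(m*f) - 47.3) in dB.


Given values:
  m = 99.3 kg/m^2, f = 1000 Hz
Formula: TL = 20 * log10(m * f) - 47.3
Compute m * f = 99.3 * 1000 = 99300.0
Compute log10(99300.0) = 4.996949
Compute 20 * 4.996949 = 99.939
TL = 99.939 - 47.3 = 52.64

52.64 dB


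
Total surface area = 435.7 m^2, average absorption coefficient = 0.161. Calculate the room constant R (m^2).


Given values:
  S = 435.7 m^2, alpha = 0.161
Formula: R = S * alpha / (1 - alpha)
Numerator: 435.7 * 0.161 = 70.1477
Denominator: 1 - 0.161 = 0.839
R = 70.1477 / 0.839 = 83.61

83.61 m^2


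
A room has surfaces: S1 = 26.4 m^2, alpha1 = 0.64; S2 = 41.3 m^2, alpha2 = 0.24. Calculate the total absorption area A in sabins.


Given surfaces:
  Surface 1: 26.4 * 0.64 = 16.896
  Surface 2: 41.3 * 0.24 = 9.912
Formula: A = sum(Si * alpha_i)
A = 16.896 + 9.912
A = 26.81

26.81 sabins


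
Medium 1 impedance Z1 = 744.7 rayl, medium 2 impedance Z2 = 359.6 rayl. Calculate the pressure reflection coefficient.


Given values:
  Z1 = 744.7 rayl, Z2 = 359.6 rayl
Formula: R = (Z2 - Z1) / (Z2 + Z1)
Numerator: Z2 - Z1 = 359.6 - 744.7 = -385.1
Denominator: Z2 + Z1 = 359.6 + 744.7 = 1104.3
R = -385.1 / 1104.3 = -0.3487

-0.3487


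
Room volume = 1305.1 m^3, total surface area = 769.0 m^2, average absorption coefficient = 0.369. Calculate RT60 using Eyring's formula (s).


Given values:
  V = 1305.1 m^3, S = 769.0 m^2, alpha = 0.369
Formula: RT60 = 0.161 * V / (-S * ln(1 - alpha))
Compute ln(1 - 0.369) = ln(0.631) = -0.460449
Denominator: -769.0 * -0.460449 = 354.0853
Numerator: 0.161 * 1305.1 = 210.1211
RT60 = 210.1211 / 354.0853 = 0.593

0.593 s


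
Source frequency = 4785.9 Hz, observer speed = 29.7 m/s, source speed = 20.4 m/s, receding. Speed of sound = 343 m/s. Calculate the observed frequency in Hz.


Given values:
  f_s = 4785.9 Hz, v_o = 29.7 m/s, v_s = 20.4 m/s
  Direction: receding
Formula: f_o = f_s * (c - v_o) / (c + v_s)
Numerator: c - v_o = 343 - 29.7 = 313.3
Denominator: c + v_s = 343 + 20.4 = 363.4
f_o = 4785.9 * 313.3 / 363.4 = 4126.09

4126.09 Hz


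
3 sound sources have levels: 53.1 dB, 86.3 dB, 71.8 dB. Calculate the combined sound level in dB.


Formula: L_total = 10 * log10( sum(10^(Li/10)) )
  Source 1: 10^(53.1/10) = 204173.7945
  Source 2: 10^(86.3/10) = 426579518.8016
  Source 3: 10^(71.8/10) = 15135612.4844
Sum of linear values = 441919305.0805
L_total = 10 * log10(441919305.0805) = 86.45

86.45 dB


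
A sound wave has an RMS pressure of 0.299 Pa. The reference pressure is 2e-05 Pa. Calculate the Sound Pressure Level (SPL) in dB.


Given values:
  p = 0.299 Pa
  p_ref = 2e-05 Pa
Formula: SPL = 20 * log10(p / p_ref)
Compute ratio: p / p_ref = 0.299 / 2e-05 = 14950
Compute log10: log10(14950) = 4.174641
Multiply: SPL = 20 * 4.174641 = 83.49

83.49 dB


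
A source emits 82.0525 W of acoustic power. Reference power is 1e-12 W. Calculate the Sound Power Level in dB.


Given values:
  W = 82.0525 W
  W_ref = 1e-12 W
Formula: SWL = 10 * log10(W / W_ref)
Compute ratio: W / W_ref = 82052500000000
Compute log10: log10(82052500000000) = 13.914092
Multiply: SWL = 10 * 13.914092 = 139.14

139.14 dB


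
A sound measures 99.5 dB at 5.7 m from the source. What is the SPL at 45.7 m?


Given values:
  SPL1 = 99.5 dB, r1 = 5.7 m, r2 = 45.7 m
Formula: SPL2 = SPL1 - 20 * log10(r2 / r1)
Compute ratio: r2 / r1 = 45.7 / 5.7 = 8.0175
Compute log10: log10(8.0175) = 0.904039
Compute drop: 20 * 0.904039 = 18.0808
SPL2 = 99.5 - 18.0808 = 81.42

81.42 dB


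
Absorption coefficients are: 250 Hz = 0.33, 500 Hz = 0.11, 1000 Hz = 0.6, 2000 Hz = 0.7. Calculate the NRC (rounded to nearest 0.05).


Given values:
  a_250 = 0.33, a_500 = 0.11
  a_1000 = 0.6, a_2000 = 0.7
Formula: NRC = (a250 + a500 + a1000 + a2000) / 4
Sum = 0.33 + 0.11 + 0.6 + 0.7 = 1.74
NRC = 1.74 / 4 = 0.435
Rounded to nearest 0.05: 0.45

0.45


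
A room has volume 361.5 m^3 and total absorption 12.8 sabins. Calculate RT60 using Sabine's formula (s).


Given values:
  V = 361.5 m^3
  A = 12.8 sabins
Formula: RT60 = 0.161 * V / A
Numerator: 0.161 * 361.5 = 58.2015
RT60 = 58.2015 / 12.8 = 4.547

4.547 s


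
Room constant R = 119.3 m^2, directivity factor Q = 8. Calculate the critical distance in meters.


Given values:
  R = 119.3 m^2, Q = 8
Formula: d_c = 0.141 * sqrt(Q * R)
Compute Q * R = 8 * 119.3 = 954.4
Compute sqrt(954.4) = 30.8934
d_c = 0.141 * 30.8934 = 4.356

4.356 m


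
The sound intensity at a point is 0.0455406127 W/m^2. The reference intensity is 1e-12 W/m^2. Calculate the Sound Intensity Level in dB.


Given values:
  I = 0.0455406127 W/m^2
  I_ref = 1e-12 W/m^2
Formula: SIL = 10 * log10(I / I_ref)
Compute ratio: I / I_ref = 45540612700
Compute log10: log10(45540612700) = 10.658399
Multiply: SIL = 10 * 10.658399 = 106.58

106.58 dB


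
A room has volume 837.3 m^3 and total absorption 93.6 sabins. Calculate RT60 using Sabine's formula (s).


Given values:
  V = 837.3 m^3
  A = 93.6 sabins
Formula: RT60 = 0.161 * V / A
Numerator: 0.161 * 837.3 = 134.8053
RT60 = 134.8053 / 93.6 = 1.44

1.44 s


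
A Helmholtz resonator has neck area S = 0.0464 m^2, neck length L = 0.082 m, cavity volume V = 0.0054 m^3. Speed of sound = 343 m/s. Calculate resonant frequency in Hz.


Given values:
  S = 0.0464 m^2, L = 0.082 m, V = 0.0054 m^3, c = 343 m/s
Formula: f = (c / (2*pi)) * sqrt(S / (V * L))
Compute V * L = 0.0054 * 0.082 = 0.0004428
Compute S / (V * L) = 0.0464 / 0.0004428 = 104.7877
Compute sqrt(104.7877) = 10.236586
Compute c / (2*pi) = 343 / 6.283185 = 54.590148
f = 54.590148 * 10.236586 = 558.82

558.82 Hz


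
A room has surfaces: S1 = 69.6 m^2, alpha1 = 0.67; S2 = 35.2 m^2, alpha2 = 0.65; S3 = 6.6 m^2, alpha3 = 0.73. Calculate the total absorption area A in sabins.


Given surfaces:
  Surface 1: 69.6 * 0.67 = 46.632
  Surface 2: 35.2 * 0.65 = 22.88
  Surface 3: 6.6 * 0.73 = 4.818
Formula: A = sum(Si * alpha_i)
A = 46.632 + 22.88 + 4.818
A = 74.33

74.33 sabins


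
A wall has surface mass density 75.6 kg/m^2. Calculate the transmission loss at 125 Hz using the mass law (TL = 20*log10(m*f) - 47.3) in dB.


Given values:
  m = 75.6 kg/m^2, f = 125 Hz
Formula: TL = 20 * log10(m * f) - 47.3
Compute m * f = 75.6 * 125 = 9450.0
Compute log10(9450.0) = 3.975432
Compute 20 * 3.975432 = 79.5086
TL = 79.5086 - 47.3 = 32.21

32.21 dB


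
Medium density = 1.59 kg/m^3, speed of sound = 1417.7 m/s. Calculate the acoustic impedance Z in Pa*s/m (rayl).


Given values:
  rho = 1.59 kg/m^3
  c = 1417.7 m/s
Formula: Z = rho * c
Z = 1.59 * 1417.7
Z = 2254.14

2254.14 rayl


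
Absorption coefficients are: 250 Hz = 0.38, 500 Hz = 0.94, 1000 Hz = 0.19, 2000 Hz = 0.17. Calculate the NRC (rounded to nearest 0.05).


Given values:
  a_250 = 0.38, a_500 = 0.94
  a_1000 = 0.19, a_2000 = 0.17
Formula: NRC = (a250 + a500 + a1000 + a2000) / 4
Sum = 0.38 + 0.94 + 0.19 + 0.17 = 1.68
NRC = 1.68 / 4 = 0.42
Rounded to nearest 0.05: 0.4

0.4


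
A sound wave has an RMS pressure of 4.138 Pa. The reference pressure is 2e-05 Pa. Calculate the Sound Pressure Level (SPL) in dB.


Given values:
  p = 4.138 Pa
  p_ref = 2e-05 Pa
Formula: SPL = 20 * log10(p / p_ref)
Compute ratio: p / p_ref = 4.138 / 2e-05 = 206900
Compute log10: log10(206900) = 5.31576
Multiply: SPL = 20 * 5.31576 = 106.32

106.32 dB


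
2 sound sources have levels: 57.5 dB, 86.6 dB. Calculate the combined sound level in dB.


Formula: L_total = 10 * log10( sum(10^(Li/10)) )
  Source 1: 10^(57.5/10) = 562341.3252
  Source 2: 10^(86.6/10) = 457088189.6149
Sum of linear values = 457650530.9401
L_total = 10 * log10(457650530.9401) = 86.61

86.61 dB


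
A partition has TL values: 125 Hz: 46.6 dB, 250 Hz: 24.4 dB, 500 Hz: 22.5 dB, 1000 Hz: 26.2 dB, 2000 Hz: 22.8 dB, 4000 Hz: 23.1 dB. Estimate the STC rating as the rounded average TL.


Given TL values at each frequency:
  125 Hz: 46.6 dB
  250 Hz: 24.4 dB
  500 Hz: 22.5 dB
  1000 Hz: 26.2 dB
  2000 Hz: 22.8 dB
  4000 Hz: 23.1 dB
Formula: STC ~ round(average of TL values)
Sum = 46.6 + 24.4 + 22.5 + 26.2 + 22.8 + 23.1 = 165.6
Average = 165.6 / 6 = 27.6
Rounded: 28

28


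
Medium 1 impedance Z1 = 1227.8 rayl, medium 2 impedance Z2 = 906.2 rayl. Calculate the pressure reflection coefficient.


Given values:
  Z1 = 1227.8 rayl, Z2 = 906.2 rayl
Formula: R = (Z2 - Z1) / (Z2 + Z1)
Numerator: Z2 - Z1 = 906.2 - 1227.8 = -321.6
Denominator: Z2 + Z1 = 906.2 + 1227.8 = 2134.0
R = -321.6 / 2134.0 = -0.1507

-0.1507


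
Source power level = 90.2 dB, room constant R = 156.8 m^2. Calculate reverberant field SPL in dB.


Given values:
  Lw = 90.2 dB, R = 156.8 m^2
Formula: SPL = Lw + 10 * log10(4 / R)
Compute 4 / R = 4 / 156.8 = 0.02551
Compute 10 * log10(0.02551) = -15.9329
SPL = 90.2 + (-15.9329) = 74.27

74.27 dB


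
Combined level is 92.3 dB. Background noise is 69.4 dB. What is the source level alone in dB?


Given values:
  L_total = 92.3 dB, L_bg = 69.4 dB
Formula: L_source = 10 * log10(10^(L_total/10) - 10^(L_bg/10))
Convert to linear:
  10^(92.3/10) = 1698243652.4617
  10^(69.4/10) = 8709635.8996
Difference: 1698243652.4617 - 8709635.8996 = 1689534016.5621
L_source = 10 * log10(1689534016.5621) = 92.28

92.28 dB


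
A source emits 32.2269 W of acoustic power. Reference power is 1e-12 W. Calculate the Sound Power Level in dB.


Given values:
  W = 32.2269 W
  W_ref = 1e-12 W
Formula: SWL = 10 * log10(W / W_ref)
Compute ratio: W / W_ref = 32226900000000
Compute log10: log10(32226900000000) = 13.508219
Multiply: SWL = 10 * 13.508219 = 135.08

135.08 dB


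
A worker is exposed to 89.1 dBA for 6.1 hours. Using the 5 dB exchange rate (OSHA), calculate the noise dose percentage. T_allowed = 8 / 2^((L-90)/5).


Given values:
  L = 89.1 dBA, T = 6.1 hours
Formula: T_allowed = 8 / 2^((L - 90) / 5)
Compute exponent: (89.1 - 90) / 5 = -0.18
Compute 2^(-0.18) = 0.882703
T_allowed = 8 / 0.882703 = 9.063071 hours
Dose = (T / T_allowed) * 100
Dose = (6.1 / 9.063071) * 100 = 67.31

67.31 %


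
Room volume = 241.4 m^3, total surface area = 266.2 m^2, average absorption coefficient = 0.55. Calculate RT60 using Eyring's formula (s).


Given values:
  V = 241.4 m^3, S = 266.2 m^2, alpha = 0.55
Formula: RT60 = 0.161 * V / (-S * ln(1 - alpha))
Compute ln(1 - 0.55) = ln(0.45) = -0.798508
Denominator: -266.2 * -0.798508 = 212.5628
Numerator: 0.161 * 241.4 = 38.8654
RT60 = 38.8654 / 212.5628 = 0.183

0.183 s


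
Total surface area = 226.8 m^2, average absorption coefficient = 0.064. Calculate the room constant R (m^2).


Given values:
  S = 226.8 m^2, alpha = 0.064
Formula: R = S * alpha / (1 - alpha)
Numerator: 226.8 * 0.064 = 14.5152
Denominator: 1 - 0.064 = 0.936
R = 14.5152 / 0.936 = 15.51

15.51 m^2


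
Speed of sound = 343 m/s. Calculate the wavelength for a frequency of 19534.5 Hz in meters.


Given values:
  c = 343 m/s, f = 19534.5 Hz
Formula: lambda = c / f
lambda = 343 / 19534.5
lambda = 0.0176

0.0176 m


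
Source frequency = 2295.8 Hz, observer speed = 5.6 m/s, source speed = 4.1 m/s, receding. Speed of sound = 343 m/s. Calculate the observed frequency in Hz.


Given values:
  f_s = 2295.8 Hz, v_o = 5.6 m/s, v_s = 4.1 m/s
  Direction: receding
Formula: f_o = f_s * (c - v_o) / (c + v_s)
Numerator: c - v_o = 343 - 5.6 = 337.4
Denominator: c + v_s = 343 + 4.1 = 347.1
f_o = 2295.8 * 337.4 / 347.1 = 2231.64

2231.64 Hz


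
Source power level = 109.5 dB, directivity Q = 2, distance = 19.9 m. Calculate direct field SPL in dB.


Given values:
  Lw = 109.5 dB, Q = 2, r = 19.9 m
Formula: SPL = Lw + 10 * log10(Q / (4 * pi * r^2))
Compute 4 * pi * r^2 = 4 * pi * 19.9^2 = 4976.4084
Compute Q / denom = 2 / 4976.4084 = 0.0004019
Compute 10 * log10(0.0004019) = -33.9588
SPL = 109.5 + (-33.9588) = 75.54

75.54 dB


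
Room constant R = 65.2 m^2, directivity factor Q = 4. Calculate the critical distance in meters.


Given values:
  R = 65.2 m^2, Q = 4
Formula: d_c = 0.141 * sqrt(Q * R)
Compute Q * R = 4 * 65.2 = 260.8
Compute sqrt(260.8) = 16.1493
d_c = 0.141 * 16.1493 = 2.277

2.277 m


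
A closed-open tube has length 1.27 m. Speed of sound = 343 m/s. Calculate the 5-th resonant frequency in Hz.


Given values:
  Tube type: closed-open, L = 1.27 m, c = 343 m/s, n = 5
Formula: f_n = (2n - 1) * c / (4 * L)
Compute 2n - 1 = 2*5 - 1 = 9
Compute 4 * L = 4 * 1.27 = 5.08
f = 9 * 343 / 5.08
f = 607.68

607.68 Hz


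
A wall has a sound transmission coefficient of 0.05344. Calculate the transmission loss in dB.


Given values:
  tau = 0.05344
Formula: TL = 10 * log10(1 / tau)
Compute 1 / tau = 1 / 0.05344 = 18.7126
Compute log10(18.7126) = 1.272134
TL = 10 * 1.272134 = 12.72

12.72 dB


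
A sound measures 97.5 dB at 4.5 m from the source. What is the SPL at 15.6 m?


Given values:
  SPL1 = 97.5 dB, r1 = 4.5 m, r2 = 15.6 m
Formula: SPL2 = SPL1 - 20 * log10(r2 / r1)
Compute ratio: r2 / r1 = 15.6 / 4.5 = 3.4667
Compute log10: log10(3.4667) = 0.539916
Compute drop: 20 * 0.539916 = 10.7983
SPL2 = 97.5 - 10.7983 = 86.7

86.7 dB


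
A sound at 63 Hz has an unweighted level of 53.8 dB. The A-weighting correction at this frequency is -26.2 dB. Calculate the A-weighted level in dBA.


Given values:
  SPL = 53.8 dB
  A-weighting at 63 Hz = -26.2 dB
Formula: L_A = SPL + A_weight
L_A = 53.8 + (-26.2)
L_A = 27.6

27.6 dBA


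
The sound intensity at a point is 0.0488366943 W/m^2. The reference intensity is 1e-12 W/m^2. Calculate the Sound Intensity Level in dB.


Given values:
  I = 0.0488366943 W/m^2
  I_ref = 1e-12 W/m^2
Formula: SIL = 10 * log10(I / I_ref)
Compute ratio: I / I_ref = 48836694300
Compute log10: log10(48836694300) = 10.688746
Multiply: SIL = 10 * 10.688746 = 106.89

106.89 dB


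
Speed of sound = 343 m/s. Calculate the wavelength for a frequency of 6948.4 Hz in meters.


Given values:
  c = 343 m/s, f = 6948.4 Hz
Formula: lambda = c / f
lambda = 343 / 6948.4
lambda = 0.0494

0.0494 m


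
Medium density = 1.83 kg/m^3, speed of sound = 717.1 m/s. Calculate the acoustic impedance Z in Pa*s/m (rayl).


Given values:
  rho = 1.83 kg/m^3
  c = 717.1 m/s
Formula: Z = rho * c
Z = 1.83 * 717.1
Z = 1312.29

1312.29 rayl


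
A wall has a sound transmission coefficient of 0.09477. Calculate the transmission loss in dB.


Given values:
  tau = 0.09477
Formula: TL = 10 * log10(1 / tau)
Compute 1 / tau = 1 / 0.09477 = 10.5519
Compute log10(10.5519) = 1.023331
TL = 10 * 1.023331 = 10.23

10.23 dB
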